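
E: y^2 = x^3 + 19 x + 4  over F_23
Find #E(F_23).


For each x in F_23, count y with y^2 = x^3 + 19 x + 4 mod 23:
  x = 0: RHS = 4, y in [2, 21]  -> 2 point(s)
  x = 1: RHS = 1, y in [1, 22]  -> 2 point(s)
  x = 2: RHS = 4, y in [2, 21]  -> 2 point(s)
  x = 4: RHS = 6, y in [11, 12]  -> 2 point(s)
  x = 6: RHS = 12, y in [9, 14]  -> 2 point(s)
  x = 8: RHS = 1, y in [1, 22]  -> 2 point(s)
  x = 11: RHS = 3, y in [7, 16]  -> 2 point(s)
  x = 14: RHS = 1, y in [1, 22]  -> 2 point(s)
  x = 19: RHS = 2, y in [5, 18]  -> 2 point(s)
  x = 20: RHS = 12, y in [9, 14]  -> 2 point(s)
  x = 21: RHS = 4, y in [2, 21]  -> 2 point(s)
Affine points: 22. Add the point at infinity: total = 23.

#E(F_23) = 23


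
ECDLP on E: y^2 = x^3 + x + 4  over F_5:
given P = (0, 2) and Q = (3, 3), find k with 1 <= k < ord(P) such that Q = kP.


Enumerate multiples of P until we hit Q = (3, 3):
  1P = (0, 2)
  2P = (1, 4)
  3P = (3, 2)
  4P = (2, 3)
  5P = (2, 2)
  6P = (3, 3)
Match found at i = 6.

k = 6


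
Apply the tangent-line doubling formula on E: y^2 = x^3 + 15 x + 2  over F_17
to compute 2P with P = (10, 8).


Doubling: s = (3 x1^2 + a) / (2 y1)
s = (3*10^2 + 15) / (2*8) mod 17 = 8
x3 = s^2 - 2 x1 mod 17 = 8^2 - 2*10 = 10
y3 = s (x1 - x3) - y1 mod 17 = 8 * (10 - 10) - 8 = 9

2P = (10, 9)


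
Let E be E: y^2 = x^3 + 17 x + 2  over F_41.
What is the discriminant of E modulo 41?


4 a^3 + 27 b^2 = 4*17^3 + 27*2^2 = 19652 + 108 = 19760
Delta = -16 * (19760) = -316160
Delta mod 41 = 32

Delta = 32 (mod 41)


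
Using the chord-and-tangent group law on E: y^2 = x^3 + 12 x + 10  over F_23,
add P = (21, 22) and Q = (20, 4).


P != Q, so use the chord formula.
s = (y2 - y1) / (x2 - x1) = (5) / (22) mod 23 = 18
x3 = s^2 - x1 - x2 mod 23 = 18^2 - 21 - 20 = 7
y3 = s (x1 - x3) - y1 mod 23 = 18 * (21 - 7) - 22 = 0

P + Q = (7, 0)


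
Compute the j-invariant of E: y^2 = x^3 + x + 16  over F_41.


Delta = -16(4 a^3 + 27 b^2) mod 41 = 3
-1728 * (4 a)^3 = -1728 * (4*1)^3 mod 41 = 26
j = 26 * 3^(-1) mod 41 = 36

j = 36 (mod 41)


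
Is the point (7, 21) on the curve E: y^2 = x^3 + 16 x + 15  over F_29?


Check whether y^2 = x^3 + 16 x + 15 (mod 29) for (x, y) = (7, 21).
LHS: y^2 = 21^2 mod 29 = 6
RHS: x^3 + 16 x + 15 = 7^3 + 16*7 + 15 mod 29 = 6
LHS = RHS

Yes, on the curve


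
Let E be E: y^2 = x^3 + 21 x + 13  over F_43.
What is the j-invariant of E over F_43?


Delta = -16(4 a^3 + 27 b^2) mod 43 = 14
-1728 * (4 a)^3 = -1728 * (4*21)^3 mod 43 = 21
j = 21 * 14^(-1) mod 43 = 23

j = 23 (mod 43)


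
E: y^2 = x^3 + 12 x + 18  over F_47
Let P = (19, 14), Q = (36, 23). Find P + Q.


P != Q, so use the chord formula.
s = (y2 - y1) / (x2 - x1) = (9) / (17) mod 47 = 42
x3 = s^2 - x1 - x2 mod 47 = 42^2 - 19 - 36 = 17
y3 = s (x1 - x3) - y1 mod 47 = 42 * (19 - 17) - 14 = 23

P + Q = (17, 23)


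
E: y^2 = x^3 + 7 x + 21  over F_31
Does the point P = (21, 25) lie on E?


Check whether y^2 = x^3 + 7 x + 21 (mod 31) for (x, y) = (21, 25).
LHS: y^2 = 25^2 mod 31 = 5
RHS: x^3 + 7 x + 21 = 21^3 + 7*21 + 21 mod 31 = 5
LHS = RHS

Yes, on the curve


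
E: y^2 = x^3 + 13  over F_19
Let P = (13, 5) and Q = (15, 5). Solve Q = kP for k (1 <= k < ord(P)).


Enumerate multiples of P until we hit Q = (15, 5):
  1P = (13, 5)
  2P = (4, 1)
  3P = (9, 1)
  4P = (17, 10)
  5P = (6, 18)
  6P = (5, 10)
  7P = (10, 5)
  8P = (15, 14)
  9P = (16, 10)
  10P = (16, 9)
  11P = (15, 5)
Match found at i = 11.

k = 11


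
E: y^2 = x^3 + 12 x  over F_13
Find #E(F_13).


For each x in F_13, count y with y^2 = x^3 + 12 x + 0 mod 13:
  x = 0: RHS = 0, y in [0]  -> 1 point(s)
  x = 1: RHS = 0, y in [0]  -> 1 point(s)
  x = 5: RHS = 3, y in [4, 9]  -> 2 point(s)
  x = 8: RHS = 10, y in [6, 7]  -> 2 point(s)
  x = 12: RHS = 0, y in [0]  -> 1 point(s)
Affine points: 7. Add the point at infinity: total = 8.

#E(F_13) = 8


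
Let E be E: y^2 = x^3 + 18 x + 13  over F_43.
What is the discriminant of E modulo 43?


4 a^3 + 27 b^2 = 4*18^3 + 27*13^2 = 23328 + 4563 = 27891
Delta = -16 * (27891) = -446256
Delta mod 43 = 41

Delta = 41 (mod 43)


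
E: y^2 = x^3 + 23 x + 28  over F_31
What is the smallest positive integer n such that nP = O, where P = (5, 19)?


Compute successive multiples of P until we hit O:
  1P = (5, 19)
  2P = (0, 20)
  3P = (0, 11)
  4P = (5, 12)
  5P = O

ord(P) = 5


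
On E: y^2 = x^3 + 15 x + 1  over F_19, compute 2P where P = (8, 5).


Doubling: s = (3 x1^2 + a) / (2 y1)
s = (3*8^2 + 15) / (2*5) mod 19 = 15
x3 = s^2 - 2 x1 mod 19 = 15^2 - 2*8 = 0
y3 = s (x1 - x3) - y1 mod 19 = 15 * (8 - 0) - 5 = 1

2P = (0, 1)


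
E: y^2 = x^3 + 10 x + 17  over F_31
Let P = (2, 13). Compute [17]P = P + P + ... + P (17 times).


k = 17 = 10001_2 (binary, LSB first: 10001)
Double-and-add from P = (2, 13):
  bit 0 = 1: acc = O + (2, 13) = (2, 13)
  bit 1 = 0: acc unchanged = (2, 13)
  bit 2 = 0: acc unchanged = (2, 13)
  bit 3 = 0: acc unchanged = (2, 13)
  bit 4 = 1: acc = (2, 13) + (25, 19) = (22, 2)

17P = (22, 2)


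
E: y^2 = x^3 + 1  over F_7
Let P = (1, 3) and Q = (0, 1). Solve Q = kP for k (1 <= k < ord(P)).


Enumerate multiples of P until we hit Q = (0, 1):
  1P = (1, 3)
  2P = (0, 1)
Match found at i = 2.

k = 2


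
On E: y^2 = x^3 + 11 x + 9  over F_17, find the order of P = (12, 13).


Compute successive multiples of P until we hit O:
  1P = (12, 13)
  2P = (14, 0)
  3P = (12, 4)
  4P = O

ord(P) = 4


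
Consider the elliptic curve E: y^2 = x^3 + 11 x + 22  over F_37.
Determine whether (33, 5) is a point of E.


Check whether y^2 = x^3 + 11 x + 22 (mod 37) for (x, y) = (33, 5).
LHS: y^2 = 5^2 mod 37 = 25
RHS: x^3 + 11 x + 22 = 33^3 + 11*33 + 22 mod 37 = 25
LHS = RHS

Yes, on the curve


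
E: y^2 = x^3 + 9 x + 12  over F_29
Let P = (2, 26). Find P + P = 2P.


Doubling: s = (3 x1^2 + a) / (2 y1)
s = (3*2^2 + 9) / (2*26) mod 29 = 11
x3 = s^2 - 2 x1 mod 29 = 11^2 - 2*2 = 1
y3 = s (x1 - x3) - y1 mod 29 = 11 * (2 - 1) - 26 = 14

2P = (1, 14)


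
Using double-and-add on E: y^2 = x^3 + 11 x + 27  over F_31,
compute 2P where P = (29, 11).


k = 2 = 10_2 (binary, LSB first: 01)
Double-and-add from P = (29, 11):
  bit 0 = 0: acc unchanged = O
  bit 1 = 1: acc = O + (9, 24) = (9, 24)

2P = (9, 24)


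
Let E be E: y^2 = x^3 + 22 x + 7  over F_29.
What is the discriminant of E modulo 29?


4 a^3 + 27 b^2 = 4*22^3 + 27*7^2 = 42592 + 1323 = 43915
Delta = -16 * (43915) = -702640
Delta mod 29 = 1

Delta = 1 (mod 29)


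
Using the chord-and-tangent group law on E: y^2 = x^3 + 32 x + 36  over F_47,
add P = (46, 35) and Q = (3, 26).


P != Q, so use the chord formula.
s = (y2 - y1) / (x2 - x1) = (38) / (4) mod 47 = 33
x3 = s^2 - x1 - x2 mod 47 = 33^2 - 46 - 3 = 6
y3 = s (x1 - x3) - y1 mod 47 = 33 * (46 - 6) - 35 = 16

P + Q = (6, 16)


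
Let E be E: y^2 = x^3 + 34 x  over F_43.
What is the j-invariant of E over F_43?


Delta = -16(4 a^3 + 27 b^2) mod 43 = 1
-1728 * (4 a)^3 = -1728 * (4*34)^3 mod 43 = 8
j = 8 * 1^(-1) mod 43 = 8

j = 8 (mod 43)


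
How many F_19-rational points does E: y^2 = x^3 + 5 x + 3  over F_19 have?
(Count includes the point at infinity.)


For each x in F_19, count y with y^2 = x^3 + 5 x + 3 mod 19:
  x = 1: RHS = 9, y in [3, 16]  -> 2 point(s)
  x = 3: RHS = 7, y in [8, 11]  -> 2 point(s)
  x = 4: RHS = 11, y in [7, 12]  -> 2 point(s)
  x = 5: RHS = 1, y in [1, 18]  -> 2 point(s)
  x = 7: RHS = 1, y in [1, 18]  -> 2 point(s)
  x = 8: RHS = 4, y in [2, 17]  -> 2 point(s)
  x = 9: RHS = 17, y in [6, 13]  -> 2 point(s)
  x = 12: RHS = 5, y in [9, 10]  -> 2 point(s)
  x = 13: RHS = 4, y in [2, 17]  -> 2 point(s)
  x = 14: RHS = 5, y in [9, 10]  -> 2 point(s)
  x = 17: RHS = 4, y in [2, 17]  -> 2 point(s)
  x = 18: RHS = 16, y in [4, 15]  -> 2 point(s)
Affine points: 24. Add the point at infinity: total = 25.

#E(F_19) = 25


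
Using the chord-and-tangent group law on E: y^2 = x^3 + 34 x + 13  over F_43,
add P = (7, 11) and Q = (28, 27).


P != Q, so use the chord formula.
s = (y2 - y1) / (x2 - x1) = (16) / (21) mod 43 = 11
x3 = s^2 - x1 - x2 mod 43 = 11^2 - 7 - 28 = 0
y3 = s (x1 - x3) - y1 mod 43 = 11 * (7 - 0) - 11 = 23

P + Q = (0, 23)


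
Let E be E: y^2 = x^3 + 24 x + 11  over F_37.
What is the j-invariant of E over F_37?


Delta = -16(4 a^3 + 27 b^2) mod 37 = 17
-1728 * (4 a)^3 = -1728 * (4*24)^3 mod 37 = 23
j = 23 * 17^(-1) mod 37 = 34

j = 34 (mod 37)


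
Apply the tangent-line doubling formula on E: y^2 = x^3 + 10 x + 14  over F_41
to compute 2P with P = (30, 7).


Doubling: s = (3 x1^2 + a) / (2 y1)
s = (3*30^2 + 10) / (2*7) mod 41 = 12
x3 = s^2 - 2 x1 mod 41 = 12^2 - 2*30 = 2
y3 = s (x1 - x3) - y1 mod 41 = 12 * (30 - 2) - 7 = 1

2P = (2, 1)


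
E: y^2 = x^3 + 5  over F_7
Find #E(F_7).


For each x in F_7, count y with y^2 = x^3 + 0 x + 5 mod 7:
  x = 3: RHS = 4, y in [2, 5]  -> 2 point(s)
  x = 5: RHS = 4, y in [2, 5]  -> 2 point(s)
  x = 6: RHS = 4, y in [2, 5]  -> 2 point(s)
Affine points: 6. Add the point at infinity: total = 7.

#E(F_7) = 7


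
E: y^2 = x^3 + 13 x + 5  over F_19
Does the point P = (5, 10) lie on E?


Check whether y^2 = x^3 + 13 x + 5 (mod 19) for (x, y) = (5, 10).
LHS: y^2 = 10^2 mod 19 = 5
RHS: x^3 + 13 x + 5 = 5^3 + 13*5 + 5 mod 19 = 5
LHS = RHS

Yes, on the curve


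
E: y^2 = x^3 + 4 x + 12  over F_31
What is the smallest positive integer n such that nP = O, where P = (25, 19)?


Compute successive multiples of P until we hit O:
  1P = (25, 19)
  2P = (20, 30)
  3P = (2, 11)
  4P = (5, 23)
  5P = (6, 2)
  6P = (16, 7)
  7P = (9, 23)
  8P = (30, 21)
  ... (continuing to 25P)
  25P = O

ord(P) = 25


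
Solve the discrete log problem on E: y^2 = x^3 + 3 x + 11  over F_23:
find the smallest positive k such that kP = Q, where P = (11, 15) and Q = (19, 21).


Enumerate multiples of P until we hit Q = (19, 21):
  1P = (11, 15)
  2P = (10, 11)
  3P = (18, 3)
  4P = (19, 2)
  5P = (19, 21)
Match found at i = 5.

k = 5


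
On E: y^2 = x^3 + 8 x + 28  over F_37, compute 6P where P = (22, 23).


k = 6 = 110_2 (binary, LSB first: 011)
Double-and-add from P = (22, 23):
  bit 0 = 0: acc unchanged = O
  bit 1 = 1: acc = O + (29, 9) = (29, 9)
  bit 2 = 1: acc = (29, 9) + (28, 35) = (27, 13)

6P = (27, 13)


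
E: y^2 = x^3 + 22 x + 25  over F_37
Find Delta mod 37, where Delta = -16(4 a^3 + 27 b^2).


4 a^3 + 27 b^2 = 4*22^3 + 27*25^2 = 42592 + 16875 = 59467
Delta = -16 * (59467) = -951472
Delta mod 37 = 20

Delta = 20 (mod 37)


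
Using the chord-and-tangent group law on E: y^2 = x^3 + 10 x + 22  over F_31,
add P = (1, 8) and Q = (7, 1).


P != Q, so use the chord formula.
s = (y2 - y1) / (x2 - x1) = (24) / (6) mod 31 = 4
x3 = s^2 - x1 - x2 mod 31 = 4^2 - 1 - 7 = 8
y3 = s (x1 - x3) - y1 mod 31 = 4 * (1 - 8) - 8 = 26

P + Q = (8, 26)


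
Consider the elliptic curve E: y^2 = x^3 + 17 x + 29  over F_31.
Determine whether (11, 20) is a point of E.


Check whether y^2 = x^3 + 17 x + 29 (mod 31) for (x, y) = (11, 20).
LHS: y^2 = 20^2 mod 31 = 28
RHS: x^3 + 17 x + 29 = 11^3 + 17*11 + 29 mod 31 = 28
LHS = RHS

Yes, on the curve


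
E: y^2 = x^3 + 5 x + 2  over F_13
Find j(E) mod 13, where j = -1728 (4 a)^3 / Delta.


Delta = -16(4 a^3 + 27 b^2) mod 13 = 9
-1728 * (4 a)^3 = -1728 * (4*5)^3 mod 13 = 5
j = 5 * 9^(-1) mod 13 = 2

j = 2 (mod 13)


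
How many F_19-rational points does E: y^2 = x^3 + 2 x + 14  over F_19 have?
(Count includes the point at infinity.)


For each x in F_19, count y with y^2 = x^3 + 2 x + 14 mod 19:
  x = 1: RHS = 17, y in [6, 13]  -> 2 point(s)
  x = 2: RHS = 7, y in [8, 11]  -> 2 point(s)
  x = 3: RHS = 9, y in [3, 16]  -> 2 point(s)
  x = 5: RHS = 16, y in [4, 15]  -> 2 point(s)
  x = 9: RHS = 1, y in [1, 18]  -> 2 point(s)
  x = 16: RHS = 0, y in [0]  -> 1 point(s)
  x = 18: RHS = 11, y in [7, 12]  -> 2 point(s)
Affine points: 13. Add the point at infinity: total = 14.

#E(F_19) = 14


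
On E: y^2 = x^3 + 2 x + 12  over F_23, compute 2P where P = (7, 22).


Doubling: s = (3 x1^2 + a) / (2 y1)
s = (3*7^2 + 2) / (2*22) mod 23 = 6
x3 = s^2 - 2 x1 mod 23 = 6^2 - 2*7 = 22
y3 = s (x1 - x3) - y1 mod 23 = 6 * (7 - 22) - 22 = 3

2P = (22, 3)


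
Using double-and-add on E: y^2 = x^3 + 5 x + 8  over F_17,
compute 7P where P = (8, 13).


k = 7 = 111_2 (binary, LSB first: 111)
Double-and-add from P = (8, 13):
  bit 0 = 1: acc = O + (8, 13) = (8, 13)
  bit 1 = 1: acc = (8, 13) + (10, 15) = (0, 12)
  bit 2 = 1: acc = (0, 12) + (13, 14) = (0, 5)

7P = (0, 5)


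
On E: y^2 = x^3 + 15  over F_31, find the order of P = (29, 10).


Compute successive multiples of P until we hit O:
  1P = (29, 10)
  2P = (18, 9)
  3P = (25, 27)
  4P = (28, 9)
  5P = (6, 13)
  6P = (16, 22)
  7P = (14, 0)
  8P = (16, 9)
  ... (continuing to 14P)
  14P = O

ord(P) = 14


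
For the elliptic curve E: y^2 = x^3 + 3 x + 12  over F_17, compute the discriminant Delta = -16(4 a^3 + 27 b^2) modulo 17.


4 a^3 + 27 b^2 = 4*3^3 + 27*12^2 = 108 + 3888 = 3996
Delta = -16 * (3996) = -63936
Delta mod 17 = 1

Delta = 1 (mod 17)


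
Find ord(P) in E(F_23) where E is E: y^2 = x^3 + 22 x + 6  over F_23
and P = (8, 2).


Compute successive multiples of P until we hit O:
  1P = (8, 2)
  2P = (0, 12)
  3P = (18, 22)
  4P = (1, 12)
  5P = (9, 6)
  6P = (22, 11)
  7P = (17, 7)
  8P = (2, 9)
  ... (continuing to 22P)
  22P = O

ord(P) = 22


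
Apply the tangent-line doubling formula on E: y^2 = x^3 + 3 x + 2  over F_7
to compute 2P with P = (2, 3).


Doubling: s = (3 x1^2 + a) / (2 y1)
s = (3*2^2 + 3) / (2*3) mod 7 = 6
x3 = s^2 - 2 x1 mod 7 = 6^2 - 2*2 = 4
y3 = s (x1 - x3) - y1 mod 7 = 6 * (2 - 4) - 3 = 6

2P = (4, 6)


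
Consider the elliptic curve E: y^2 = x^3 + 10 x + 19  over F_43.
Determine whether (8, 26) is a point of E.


Check whether y^2 = x^3 + 10 x + 19 (mod 43) for (x, y) = (8, 26).
LHS: y^2 = 26^2 mod 43 = 31
RHS: x^3 + 10 x + 19 = 8^3 + 10*8 + 19 mod 43 = 9
LHS != RHS

No, not on the curve


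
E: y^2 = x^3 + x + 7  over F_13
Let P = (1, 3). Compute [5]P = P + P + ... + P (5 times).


k = 5 = 101_2 (binary, LSB first: 101)
Double-and-add from P = (1, 3):
  bit 0 = 1: acc = O + (1, 3) = (1, 3)
  bit 1 = 0: acc unchanged = (1, 3)
  bit 2 = 1: acc = (1, 3) + (2, 11) = (9, 11)

5P = (9, 11)


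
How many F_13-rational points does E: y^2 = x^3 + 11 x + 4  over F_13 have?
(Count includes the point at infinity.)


For each x in F_13, count y with y^2 = x^3 + 11 x + 4 mod 13:
  x = 0: RHS = 4, y in [2, 11]  -> 2 point(s)
  x = 1: RHS = 3, y in [4, 9]  -> 2 point(s)
  x = 3: RHS = 12, y in [5, 8]  -> 2 point(s)
  x = 6: RHS = 0, y in [0]  -> 1 point(s)
  x = 9: RHS = 0, y in [0]  -> 1 point(s)
  x = 10: RHS = 9, y in [3, 10]  -> 2 point(s)
  x = 11: RHS = 0, y in [0]  -> 1 point(s)
Affine points: 11. Add the point at infinity: total = 12.

#E(F_13) = 12


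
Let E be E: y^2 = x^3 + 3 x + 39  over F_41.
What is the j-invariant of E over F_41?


Delta = -16(4 a^3 + 27 b^2) mod 41 = 29
-1728 * (4 a)^3 = -1728 * (4*3)^3 mod 41 = 5
j = 5 * 29^(-1) mod 41 = 3

j = 3 (mod 41)


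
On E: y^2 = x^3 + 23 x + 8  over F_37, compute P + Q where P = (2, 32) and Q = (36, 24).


P != Q, so use the chord formula.
s = (y2 - y1) / (x2 - x1) = (29) / (34) mod 37 = 15
x3 = s^2 - x1 - x2 mod 37 = 15^2 - 2 - 36 = 2
y3 = s (x1 - x3) - y1 mod 37 = 15 * (2 - 2) - 32 = 5

P + Q = (2, 5)


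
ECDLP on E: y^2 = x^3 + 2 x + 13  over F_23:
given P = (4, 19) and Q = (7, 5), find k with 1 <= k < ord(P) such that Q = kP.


Enumerate multiples of P until we hit Q = (7, 5):
  1P = (4, 19)
  2P = (21, 1)
  3P = (7, 18)
  4P = (7, 5)
Match found at i = 4.

k = 4


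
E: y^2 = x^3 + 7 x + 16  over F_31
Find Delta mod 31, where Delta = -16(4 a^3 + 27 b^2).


4 a^3 + 27 b^2 = 4*7^3 + 27*16^2 = 1372 + 6912 = 8284
Delta = -16 * (8284) = -132544
Delta mod 31 = 12

Delta = 12 (mod 31)


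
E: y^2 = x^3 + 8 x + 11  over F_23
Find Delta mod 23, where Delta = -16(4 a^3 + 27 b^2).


4 a^3 + 27 b^2 = 4*8^3 + 27*11^2 = 2048 + 3267 = 5315
Delta = -16 * (5315) = -85040
Delta mod 23 = 14

Delta = 14 (mod 23)


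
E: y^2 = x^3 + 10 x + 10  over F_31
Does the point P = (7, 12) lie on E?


Check whether y^2 = x^3 + 10 x + 10 (mod 31) for (x, y) = (7, 12).
LHS: y^2 = 12^2 mod 31 = 20
RHS: x^3 + 10 x + 10 = 7^3 + 10*7 + 10 mod 31 = 20
LHS = RHS

Yes, on the curve


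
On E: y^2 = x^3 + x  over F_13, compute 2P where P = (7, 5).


Doubling: s = (3 x1^2 + a) / (2 y1)
s = (3*7^2 + 1) / (2*5) mod 13 = 7
x3 = s^2 - 2 x1 mod 13 = 7^2 - 2*7 = 9
y3 = s (x1 - x3) - y1 mod 13 = 7 * (7 - 9) - 5 = 7

2P = (9, 7)


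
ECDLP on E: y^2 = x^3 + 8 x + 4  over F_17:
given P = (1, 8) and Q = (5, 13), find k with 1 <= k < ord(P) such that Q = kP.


Enumerate multiples of P until we hit Q = (5, 13):
  1P = (1, 8)
  2P = (0, 15)
  3P = (14, 15)
  4P = (4, 10)
  5P = (3, 2)
  6P = (5, 4)
  7P = (12, 3)
  8P = (8, 6)
  9P = (6, 8)
  10P = (10, 9)
  11P = (10, 8)
  12P = (6, 9)
  13P = (8, 11)
  14P = (12, 14)
  15P = (5, 13)
Match found at i = 15.

k = 15


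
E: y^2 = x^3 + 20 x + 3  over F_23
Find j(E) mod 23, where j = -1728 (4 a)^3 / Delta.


Delta = -16(4 a^3 + 27 b^2) mod 23 = 2
-1728 * (4 a)^3 = -1728 * (4*20)^3 mod 23 = 9
j = 9 * 2^(-1) mod 23 = 16

j = 16 (mod 23)


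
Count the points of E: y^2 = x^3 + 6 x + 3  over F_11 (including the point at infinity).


For each x in F_11, count y with y^2 = x^3 + 6 x + 3 mod 11:
  x = 0: RHS = 3, y in [5, 6]  -> 2 point(s)
  x = 2: RHS = 1, y in [1, 10]  -> 2 point(s)
  x = 3: RHS = 4, y in [2, 9]  -> 2 point(s)
  x = 4: RHS = 3, y in [5, 6]  -> 2 point(s)
  x = 5: RHS = 4, y in [2, 9]  -> 2 point(s)
  x = 7: RHS = 3, y in [5, 6]  -> 2 point(s)
  x = 9: RHS = 5, y in [4, 7]  -> 2 point(s)
Affine points: 14. Add the point at infinity: total = 15.

#E(F_11) = 15


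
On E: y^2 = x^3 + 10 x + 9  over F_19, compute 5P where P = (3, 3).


k = 5 = 101_2 (binary, LSB first: 101)
Double-and-add from P = (3, 3):
  bit 0 = 1: acc = O + (3, 3) = (3, 3)
  bit 1 = 0: acc unchanged = (3, 3)
  bit 2 = 1: acc = (3, 3) + (3, 3) = (3, 16)

5P = (3, 16)


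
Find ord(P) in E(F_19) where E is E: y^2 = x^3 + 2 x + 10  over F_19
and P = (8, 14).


Compute successive multiples of P until we hit O:
  1P = (8, 14)
  2P = (10, 2)
  3P = (18, 8)
  4P = (4, 14)
  5P = (7, 5)
  6P = (9, 15)
  7P = (3, 10)
  8P = (17, 13)
  ... (continuing to 17P)
  17P = O

ord(P) = 17


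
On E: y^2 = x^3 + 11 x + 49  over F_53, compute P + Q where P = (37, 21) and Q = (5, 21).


P != Q, so use the chord formula.
s = (y2 - y1) / (x2 - x1) = (0) / (21) mod 53 = 0
x3 = s^2 - x1 - x2 mod 53 = 0^2 - 37 - 5 = 11
y3 = s (x1 - x3) - y1 mod 53 = 0 * (37 - 11) - 21 = 32

P + Q = (11, 32)


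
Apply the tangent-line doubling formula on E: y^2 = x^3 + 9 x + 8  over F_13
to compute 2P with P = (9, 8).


Doubling: s = (3 x1^2 + a) / (2 y1)
s = (3*9^2 + 9) / (2*8) mod 13 = 6
x3 = s^2 - 2 x1 mod 13 = 6^2 - 2*9 = 5
y3 = s (x1 - x3) - y1 mod 13 = 6 * (9 - 5) - 8 = 3

2P = (5, 3)


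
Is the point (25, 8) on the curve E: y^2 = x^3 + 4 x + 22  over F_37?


Check whether y^2 = x^3 + 4 x + 22 (mod 37) for (x, y) = (25, 8).
LHS: y^2 = 8^2 mod 37 = 27
RHS: x^3 + 4 x + 22 = 25^3 + 4*25 + 22 mod 37 = 22
LHS != RHS

No, not on the curve


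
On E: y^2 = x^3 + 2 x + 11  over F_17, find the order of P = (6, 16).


Compute successive multiples of P until we hit O:
  1P = (6, 16)
  2P = (4, 10)
  3P = (16, 5)
  4P = (11, 15)
  5P = (15, 13)
  6P = (15, 4)
  7P = (11, 2)
  8P = (16, 12)
  ... (continuing to 11P)
  11P = O

ord(P) = 11


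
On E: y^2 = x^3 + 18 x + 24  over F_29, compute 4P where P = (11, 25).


k = 4 = 100_2 (binary, LSB first: 001)
Double-and-add from P = (11, 25):
  bit 0 = 0: acc unchanged = O
  bit 1 = 0: acc unchanged = O
  bit 2 = 1: acc = O + (7, 0) = (7, 0)

4P = (7, 0)


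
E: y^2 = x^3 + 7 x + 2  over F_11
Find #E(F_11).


For each x in F_11, count y with y^2 = x^3 + 7 x + 2 mod 11:
  x = 7: RHS = 9, y in [3, 8]  -> 2 point(s)
  x = 8: RHS = 9, y in [3, 8]  -> 2 point(s)
  x = 10: RHS = 5, y in [4, 7]  -> 2 point(s)
Affine points: 6. Add the point at infinity: total = 7.

#E(F_11) = 7


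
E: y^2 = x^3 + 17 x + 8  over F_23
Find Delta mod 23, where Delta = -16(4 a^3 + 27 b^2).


4 a^3 + 27 b^2 = 4*17^3 + 27*8^2 = 19652 + 1728 = 21380
Delta = -16 * (21380) = -342080
Delta mod 23 = 22

Delta = 22 (mod 23)


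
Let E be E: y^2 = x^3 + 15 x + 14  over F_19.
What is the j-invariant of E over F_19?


Delta = -16(4 a^3 + 27 b^2) mod 19 = 3
-1728 * (4 a)^3 = -1728 * (4*15)^3 mod 19 = 8
j = 8 * 3^(-1) mod 19 = 9

j = 9 (mod 19)


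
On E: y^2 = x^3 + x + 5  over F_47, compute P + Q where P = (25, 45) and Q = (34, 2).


P != Q, so use the chord formula.
s = (y2 - y1) / (x2 - x1) = (4) / (9) mod 47 = 37
x3 = s^2 - x1 - x2 mod 47 = 37^2 - 25 - 34 = 41
y3 = s (x1 - x3) - y1 mod 47 = 37 * (25 - 41) - 45 = 21

P + Q = (41, 21)


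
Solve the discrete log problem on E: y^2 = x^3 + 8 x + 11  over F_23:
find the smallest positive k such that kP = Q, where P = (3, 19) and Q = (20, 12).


Enumerate multiples of P until we hit Q = (20, 12):
  1P = (3, 19)
  2P = (2, 14)
  3P = (20, 11)
  4P = (12, 15)
  5P = (17, 0)
  6P = (12, 8)
  7P = (20, 12)
Match found at i = 7.

k = 7


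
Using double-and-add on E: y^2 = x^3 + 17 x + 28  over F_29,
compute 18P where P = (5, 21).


k = 18 = 10010_2 (binary, LSB first: 01001)
Double-and-add from P = (5, 21):
  bit 0 = 0: acc unchanged = O
  bit 1 = 1: acc = O + (14, 9) = (14, 9)
  bit 2 = 0: acc unchanged = (14, 9)
  bit 3 = 0: acc unchanged = (14, 9)
  bit 4 = 1: acc = (14, 9) + (10, 26) = (14, 20)

18P = (14, 20)


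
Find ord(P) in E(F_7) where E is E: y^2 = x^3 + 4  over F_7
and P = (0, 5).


Compute successive multiples of P until we hit O:
  1P = (0, 5)
  2P = (0, 2)
  3P = O

ord(P) = 3


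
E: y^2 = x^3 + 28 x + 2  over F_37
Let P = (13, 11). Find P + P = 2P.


Doubling: s = (3 x1^2 + a) / (2 y1)
s = (3*13^2 + 28) / (2*11) mod 37 = 26
x3 = s^2 - 2 x1 mod 37 = 26^2 - 2*13 = 21
y3 = s (x1 - x3) - y1 mod 37 = 26 * (13 - 21) - 11 = 3

2P = (21, 3)


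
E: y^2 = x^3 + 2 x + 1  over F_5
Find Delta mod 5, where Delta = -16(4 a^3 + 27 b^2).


4 a^3 + 27 b^2 = 4*2^3 + 27*1^2 = 32 + 27 = 59
Delta = -16 * (59) = -944
Delta mod 5 = 1

Delta = 1 (mod 5)


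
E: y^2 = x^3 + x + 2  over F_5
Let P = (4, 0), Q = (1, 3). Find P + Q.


P != Q, so use the chord formula.
s = (y2 - y1) / (x2 - x1) = (3) / (2) mod 5 = 4
x3 = s^2 - x1 - x2 mod 5 = 4^2 - 4 - 1 = 1
y3 = s (x1 - x3) - y1 mod 5 = 4 * (4 - 1) - 0 = 2

P + Q = (1, 2)


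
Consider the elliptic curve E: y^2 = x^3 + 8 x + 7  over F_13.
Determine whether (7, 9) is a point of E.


Check whether y^2 = x^3 + 8 x + 7 (mod 13) for (x, y) = (7, 9).
LHS: y^2 = 9^2 mod 13 = 3
RHS: x^3 + 8 x + 7 = 7^3 + 8*7 + 7 mod 13 = 3
LHS = RHS

Yes, on the curve


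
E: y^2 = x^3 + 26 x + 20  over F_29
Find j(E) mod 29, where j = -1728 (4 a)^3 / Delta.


Delta = -16(4 a^3 + 27 b^2) mod 29 = 28
-1728 * (4 a)^3 = -1728 * (4*26)^3 mod 29 = 28
j = 28 * 28^(-1) mod 29 = 1

j = 1 (mod 29)


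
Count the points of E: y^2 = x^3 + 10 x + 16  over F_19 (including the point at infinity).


For each x in F_19, count y with y^2 = x^3 + 10 x + 16 mod 19:
  x = 0: RHS = 16, y in [4, 15]  -> 2 point(s)
  x = 2: RHS = 6, y in [5, 14]  -> 2 point(s)
  x = 3: RHS = 16, y in [4, 15]  -> 2 point(s)
  x = 4: RHS = 6, y in [5, 14]  -> 2 point(s)
  x = 5: RHS = 1, y in [1, 18]  -> 2 point(s)
  x = 6: RHS = 7, y in [8, 11]  -> 2 point(s)
  x = 7: RHS = 11, y in [7, 12]  -> 2 point(s)
  x = 8: RHS = 0, y in [0]  -> 1 point(s)
  x = 13: RHS = 6, y in [5, 14]  -> 2 point(s)
  x = 15: RHS = 7, y in [8, 11]  -> 2 point(s)
  x = 16: RHS = 16, y in [4, 15]  -> 2 point(s)
  x = 17: RHS = 7, y in [8, 11]  -> 2 point(s)
  x = 18: RHS = 5, y in [9, 10]  -> 2 point(s)
Affine points: 25. Add the point at infinity: total = 26.

#E(F_19) = 26


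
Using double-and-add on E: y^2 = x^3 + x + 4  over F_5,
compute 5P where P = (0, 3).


k = 5 = 101_2 (binary, LSB first: 101)
Double-and-add from P = (0, 3):
  bit 0 = 1: acc = O + (0, 3) = (0, 3)
  bit 1 = 0: acc unchanged = (0, 3)
  bit 2 = 1: acc = (0, 3) + (2, 2) = (2, 3)

5P = (2, 3)


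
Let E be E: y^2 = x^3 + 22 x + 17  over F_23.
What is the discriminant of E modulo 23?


4 a^3 + 27 b^2 = 4*22^3 + 27*17^2 = 42592 + 7803 = 50395
Delta = -16 * (50395) = -806320
Delta mod 23 = 14

Delta = 14 (mod 23)


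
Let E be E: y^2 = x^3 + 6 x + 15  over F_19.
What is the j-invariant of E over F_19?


Delta = -16(4 a^3 + 27 b^2) mod 19 = 12
-1728 * (4 a)^3 = -1728 * (4*6)^3 mod 19 = 11
j = 11 * 12^(-1) mod 19 = 12

j = 12 (mod 19)


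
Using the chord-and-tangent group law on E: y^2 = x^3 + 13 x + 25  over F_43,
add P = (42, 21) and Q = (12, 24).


P != Q, so use the chord formula.
s = (y2 - y1) / (x2 - x1) = (3) / (13) mod 43 = 30
x3 = s^2 - x1 - x2 mod 43 = 30^2 - 42 - 12 = 29
y3 = s (x1 - x3) - y1 mod 43 = 30 * (42 - 29) - 21 = 25

P + Q = (29, 25)


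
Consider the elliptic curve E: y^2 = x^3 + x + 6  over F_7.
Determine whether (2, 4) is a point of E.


Check whether y^2 = x^3 + 1 x + 6 (mod 7) for (x, y) = (2, 4).
LHS: y^2 = 4^2 mod 7 = 2
RHS: x^3 + 1 x + 6 = 2^3 + 1*2 + 6 mod 7 = 2
LHS = RHS

Yes, on the curve


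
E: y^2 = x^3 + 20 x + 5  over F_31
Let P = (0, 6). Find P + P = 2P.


Doubling: s = (3 x1^2 + a) / (2 y1)
s = (3*0^2 + 20) / (2*6) mod 31 = 12
x3 = s^2 - 2 x1 mod 31 = 12^2 - 2*0 = 20
y3 = s (x1 - x3) - y1 mod 31 = 12 * (0 - 20) - 6 = 2

2P = (20, 2)


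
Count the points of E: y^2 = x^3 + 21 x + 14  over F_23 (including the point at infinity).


For each x in F_23, count y with y^2 = x^3 + 21 x + 14 mod 23:
  x = 1: RHS = 13, y in [6, 17]  -> 2 point(s)
  x = 2: RHS = 18, y in [8, 15]  -> 2 point(s)
  x = 3: RHS = 12, y in [9, 14]  -> 2 point(s)
  x = 4: RHS = 1, y in [1, 22]  -> 2 point(s)
  x = 8: RHS = 4, y in [2, 21]  -> 2 point(s)
  x = 9: RHS = 12, y in [9, 14]  -> 2 point(s)
  x = 11: RHS = 12, y in [9, 14]  -> 2 point(s)
  x = 12: RHS = 16, y in [4, 19]  -> 2 point(s)
  x = 13: RHS = 0, y in [0]  -> 1 point(s)
  x = 14: RHS = 16, y in [4, 19]  -> 2 point(s)
  x = 15: RHS = 1, y in [1, 22]  -> 2 point(s)
  x = 19: RHS = 4, y in [2, 21]  -> 2 point(s)
  x = 20: RHS = 16, y in [4, 19]  -> 2 point(s)
Affine points: 25. Add the point at infinity: total = 26.

#E(F_23) = 26


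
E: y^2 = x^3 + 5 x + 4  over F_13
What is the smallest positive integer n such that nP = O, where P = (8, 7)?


Compute successive multiples of P until we hit O:
  1P = (8, 7)
  2P = (1, 7)
  3P = (4, 6)
  4P = (10, 12)
  5P = (11, 5)
  6P = (6, 9)
  7P = (0, 11)
  8P = (2, 3)
  ... (continuing to 17P)
  17P = O

ord(P) = 17


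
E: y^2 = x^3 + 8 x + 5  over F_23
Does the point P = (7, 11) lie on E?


Check whether y^2 = x^3 + 8 x + 5 (mod 23) for (x, y) = (7, 11).
LHS: y^2 = 11^2 mod 23 = 6
RHS: x^3 + 8 x + 5 = 7^3 + 8*7 + 5 mod 23 = 13
LHS != RHS

No, not on the curve


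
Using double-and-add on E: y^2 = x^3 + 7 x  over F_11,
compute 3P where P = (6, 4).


k = 3 = 11_2 (binary, LSB first: 11)
Double-and-add from P = (6, 4):
  bit 0 = 1: acc = O + (6, 4) = (6, 4)
  bit 1 = 1: acc = (6, 4) + (3, 2) = (0, 0)

3P = (0, 0)


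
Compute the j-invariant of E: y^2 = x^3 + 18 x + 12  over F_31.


Delta = -16(4 a^3 + 27 b^2) mod 31 = 1
-1728 * (4 a)^3 = -1728 * (4*18)^3 mod 31 = 2
j = 2 * 1^(-1) mod 31 = 2

j = 2 (mod 31)


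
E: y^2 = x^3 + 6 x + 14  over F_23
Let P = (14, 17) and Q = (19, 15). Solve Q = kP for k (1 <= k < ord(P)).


Enumerate multiples of P until we hit Q = (19, 15):
  1P = (14, 17)
  2P = (13, 14)
  3P = (5, 10)
  4P = (10, 4)
  5P = (11, 10)
  6P = (6, 17)
  7P = (3, 6)
  8P = (7, 13)
  9P = (15, 12)
  10P = (19, 8)
  11P = (19, 15)
Match found at i = 11.

k = 11


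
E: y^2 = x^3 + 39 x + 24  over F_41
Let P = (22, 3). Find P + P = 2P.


Doubling: s = (3 x1^2 + a) / (2 y1)
s = (3*22^2 + 39) / (2*3) mod 41 = 23
x3 = s^2 - 2 x1 mod 41 = 23^2 - 2*22 = 34
y3 = s (x1 - x3) - y1 mod 41 = 23 * (22 - 34) - 3 = 8

2P = (34, 8)


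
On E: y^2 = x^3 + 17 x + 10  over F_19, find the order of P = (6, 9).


Compute successive multiples of P until we hit O:
  1P = (6, 9)
  2P = (14, 3)
  3P = (15, 12)
  4P = (15, 7)
  5P = (14, 16)
  6P = (6, 10)
  7P = O

ord(P) = 7


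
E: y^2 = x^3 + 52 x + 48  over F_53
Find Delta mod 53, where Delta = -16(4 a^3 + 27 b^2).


4 a^3 + 27 b^2 = 4*52^3 + 27*48^2 = 562432 + 62208 = 624640
Delta = -16 * (624640) = -9994240
Delta mod 53 = 23

Delta = 23 (mod 53)


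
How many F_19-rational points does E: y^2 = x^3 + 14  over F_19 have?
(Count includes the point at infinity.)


For each x in F_19, count y with y^2 = x^3 + 0 x + 14 mod 19:
  x = 5: RHS = 6, y in [5, 14]  -> 2 point(s)
  x = 10: RHS = 7, y in [8, 11]  -> 2 point(s)
  x = 13: RHS = 7, y in [8, 11]  -> 2 point(s)
  x = 15: RHS = 7, y in [8, 11]  -> 2 point(s)
  x = 16: RHS = 6, y in [5, 14]  -> 2 point(s)
  x = 17: RHS = 6, y in [5, 14]  -> 2 point(s)
Affine points: 12. Add the point at infinity: total = 13.

#E(F_19) = 13


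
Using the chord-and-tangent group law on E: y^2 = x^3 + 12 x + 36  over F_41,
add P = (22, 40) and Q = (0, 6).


P != Q, so use the chord formula.
s = (y2 - y1) / (x2 - x1) = (7) / (19) mod 41 = 9
x3 = s^2 - x1 - x2 mod 41 = 9^2 - 22 - 0 = 18
y3 = s (x1 - x3) - y1 mod 41 = 9 * (22 - 18) - 40 = 37

P + Q = (18, 37)


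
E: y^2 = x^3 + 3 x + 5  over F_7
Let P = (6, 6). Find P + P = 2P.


Doubling: s = (3 x1^2 + a) / (2 y1)
s = (3*6^2 + 3) / (2*6) mod 7 = 4
x3 = s^2 - 2 x1 mod 7 = 4^2 - 2*6 = 4
y3 = s (x1 - x3) - y1 mod 7 = 4 * (6 - 4) - 6 = 2

2P = (4, 2)


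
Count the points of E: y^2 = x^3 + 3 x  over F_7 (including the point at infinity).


For each x in F_7, count y with y^2 = x^3 + 3 x + 0 mod 7:
  x = 0: RHS = 0, y in [0]  -> 1 point(s)
  x = 1: RHS = 4, y in [2, 5]  -> 2 point(s)
  x = 2: RHS = 0, y in [0]  -> 1 point(s)
  x = 3: RHS = 1, y in [1, 6]  -> 2 point(s)
  x = 5: RHS = 0, y in [0]  -> 1 point(s)
Affine points: 7. Add the point at infinity: total = 8.

#E(F_7) = 8


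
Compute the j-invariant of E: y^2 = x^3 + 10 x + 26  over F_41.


Delta = -16(4 a^3 + 27 b^2) mod 41 = 12
-1728 * (4 a)^3 = -1728 * (4*10)^3 mod 41 = 6
j = 6 * 12^(-1) mod 41 = 21

j = 21 (mod 41)


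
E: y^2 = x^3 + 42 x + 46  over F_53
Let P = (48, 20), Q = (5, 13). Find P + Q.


P != Q, so use the chord formula.
s = (y2 - y1) / (x2 - x1) = (46) / (10) mod 53 = 47
x3 = s^2 - x1 - x2 mod 53 = 47^2 - 48 - 5 = 36
y3 = s (x1 - x3) - y1 mod 53 = 47 * (48 - 36) - 20 = 14

P + Q = (36, 14)


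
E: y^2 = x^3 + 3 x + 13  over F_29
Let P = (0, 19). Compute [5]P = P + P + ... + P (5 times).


k = 5 = 101_2 (binary, LSB first: 101)
Double-and-add from P = (0, 19):
  bit 0 = 1: acc = O + (0, 19) = (0, 19)
  bit 1 = 0: acc unchanged = (0, 19)
  bit 2 = 1: acc = (0, 19) + (27, 12) = (7, 0)

5P = (7, 0)


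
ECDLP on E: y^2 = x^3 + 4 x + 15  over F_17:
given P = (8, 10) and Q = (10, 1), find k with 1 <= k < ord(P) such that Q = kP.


Enumerate multiples of P until we hit Q = (10, 1):
  1P = (8, 10)
  2P = (10, 1)
Match found at i = 2.

k = 2


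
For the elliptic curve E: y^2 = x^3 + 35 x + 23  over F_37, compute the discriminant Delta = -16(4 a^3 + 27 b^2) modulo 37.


4 a^3 + 27 b^2 = 4*35^3 + 27*23^2 = 171500 + 14283 = 185783
Delta = -16 * (185783) = -2972528
Delta mod 37 = 15

Delta = 15 (mod 37)


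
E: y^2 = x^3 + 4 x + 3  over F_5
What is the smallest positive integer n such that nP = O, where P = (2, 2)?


Compute successive multiples of P until we hit O:
  1P = (2, 2)
  2P = (2, 3)
  3P = O

ord(P) = 3


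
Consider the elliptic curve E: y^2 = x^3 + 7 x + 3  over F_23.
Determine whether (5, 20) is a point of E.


Check whether y^2 = x^3 + 7 x + 3 (mod 23) for (x, y) = (5, 20).
LHS: y^2 = 20^2 mod 23 = 9
RHS: x^3 + 7 x + 3 = 5^3 + 7*5 + 3 mod 23 = 2
LHS != RHS

No, not on the curve


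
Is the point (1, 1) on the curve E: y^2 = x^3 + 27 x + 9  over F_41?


Check whether y^2 = x^3 + 27 x + 9 (mod 41) for (x, y) = (1, 1).
LHS: y^2 = 1^2 mod 41 = 1
RHS: x^3 + 27 x + 9 = 1^3 + 27*1 + 9 mod 41 = 37
LHS != RHS

No, not on the curve


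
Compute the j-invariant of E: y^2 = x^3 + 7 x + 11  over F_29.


Delta = -16(4 a^3 + 27 b^2) mod 29 = 16
-1728 * (4 a)^3 = -1728 * (4*7)^3 mod 29 = 17
j = 17 * 16^(-1) mod 29 = 21

j = 21 (mod 29)


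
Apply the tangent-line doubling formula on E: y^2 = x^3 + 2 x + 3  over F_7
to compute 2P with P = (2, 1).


Doubling: s = (3 x1^2 + a) / (2 y1)
s = (3*2^2 + 2) / (2*1) mod 7 = 0
x3 = s^2 - 2 x1 mod 7 = 0^2 - 2*2 = 3
y3 = s (x1 - x3) - y1 mod 7 = 0 * (2 - 3) - 1 = 6

2P = (3, 6)


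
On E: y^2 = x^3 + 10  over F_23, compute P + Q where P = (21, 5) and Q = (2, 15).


P != Q, so use the chord formula.
s = (y2 - y1) / (x2 - x1) = (10) / (4) mod 23 = 14
x3 = s^2 - x1 - x2 mod 23 = 14^2 - 21 - 2 = 12
y3 = s (x1 - x3) - y1 mod 23 = 14 * (21 - 12) - 5 = 6

P + Q = (12, 6)


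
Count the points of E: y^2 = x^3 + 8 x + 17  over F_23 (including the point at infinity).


For each x in F_23, count y with y^2 = x^3 + 8 x + 17 mod 23:
  x = 1: RHS = 3, y in [7, 16]  -> 2 point(s)
  x = 2: RHS = 18, y in [8, 15]  -> 2 point(s)
  x = 7: RHS = 2, y in [5, 18]  -> 2 point(s)
  x = 8: RHS = 18, y in [8, 15]  -> 2 point(s)
  x = 9: RHS = 13, y in [6, 17]  -> 2 point(s)
  x = 10: RHS = 16, y in [4, 19]  -> 2 point(s)
  x = 12: RHS = 1, y in [1, 22]  -> 2 point(s)
  x = 13: RHS = 18, y in [8, 15]  -> 2 point(s)
  x = 15: RHS = 16, y in [4, 19]  -> 2 point(s)
  x = 16: RHS = 9, y in [3, 20]  -> 2 point(s)
  x = 17: RHS = 6, y in [11, 12]  -> 2 point(s)
  x = 18: RHS = 13, y in [6, 17]  -> 2 point(s)
  x = 19: RHS = 13, y in [6, 17]  -> 2 point(s)
  x = 20: RHS = 12, y in [9, 14]  -> 2 point(s)
  x = 21: RHS = 16, y in [4, 19]  -> 2 point(s)
  x = 22: RHS = 8, y in [10, 13]  -> 2 point(s)
Affine points: 32. Add the point at infinity: total = 33.

#E(F_23) = 33


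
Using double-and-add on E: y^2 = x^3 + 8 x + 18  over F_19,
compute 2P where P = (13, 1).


k = 2 = 10_2 (binary, LSB first: 01)
Double-and-add from P = (13, 1):
  bit 0 = 0: acc unchanged = O
  bit 1 = 1: acc = O + (13, 18) = (13, 18)

2P = (13, 18)


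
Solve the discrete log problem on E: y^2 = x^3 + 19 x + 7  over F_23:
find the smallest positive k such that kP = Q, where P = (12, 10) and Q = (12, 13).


Enumerate multiples of P until we hit Q = (12, 13):
  1P = (12, 10)
  2P = (8, 2)
  3P = (7, 0)
  4P = (8, 21)
  5P = (12, 13)
Match found at i = 5.

k = 5


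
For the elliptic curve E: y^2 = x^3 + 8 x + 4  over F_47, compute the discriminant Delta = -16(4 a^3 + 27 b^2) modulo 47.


4 a^3 + 27 b^2 = 4*8^3 + 27*4^2 = 2048 + 432 = 2480
Delta = -16 * (2480) = -39680
Delta mod 47 = 35

Delta = 35 (mod 47)


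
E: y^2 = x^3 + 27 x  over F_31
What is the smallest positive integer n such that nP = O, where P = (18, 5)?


Compute successive multiples of P until we hit O:
  1P = (18, 5)
  2P = (2, 0)
  3P = (18, 26)
  4P = O

ord(P) = 4


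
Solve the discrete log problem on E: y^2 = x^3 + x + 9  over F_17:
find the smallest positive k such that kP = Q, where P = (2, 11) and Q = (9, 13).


Enumerate multiples of P until we hit Q = (9, 13):
  1P = (2, 11)
  2P = (15, 13)
  3P = (13, 3)
  4P = (0, 3)
  5P = (14, 9)
  6P = (10, 13)
  7P = (4, 14)
  8P = (9, 4)
  9P = (7, 11)
  10P = (8, 6)
  11P = (11, 5)
  12P = (12, 7)
  13P = (12, 10)
  14P = (11, 12)
  15P = (8, 11)
  16P = (7, 6)
  17P = (9, 13)
Match found at i = 17.

k = 17


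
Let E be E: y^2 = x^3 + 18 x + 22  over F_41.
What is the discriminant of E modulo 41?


4 a^3 + 27 b^2 = 4*18^3 + 27*22^2 = 23328 + 13068 = 36396
Delta = -16 * (36396) = -582336
Delta mod 41 = 28

Delta = 28 (mod 41)


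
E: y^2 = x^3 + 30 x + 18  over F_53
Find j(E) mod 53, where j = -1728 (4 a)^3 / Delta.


Delta = -16(4 a^3 + 27 b^2) mod 53 = 17
-1728 * (4 a)^3 = -1728 * (4*30)^3 mod 53 = 13
j = 13 * 17^(-1) mod 53 = 7

j = 7 (mod 53)


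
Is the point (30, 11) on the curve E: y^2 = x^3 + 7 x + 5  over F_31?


Check whether y^2 = x^3 + 7 x + 5 (mod 31) for (x, y) = (30, 11).
LHS: y^2 = 11^2 mod 31 = 28
RHS: x^3 + 7 x + 5 = 30^3 + 7*30 + 5 mod 31 = 28
LHS = RHS

Yes, on the curve


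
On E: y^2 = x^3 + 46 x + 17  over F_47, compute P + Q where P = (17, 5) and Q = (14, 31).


P != Q, so use the chord formula.
s = (y2 - y1) / (x2 - x1) = (26) / (44) mod 47 = 7
x3 = s^2 - x1 - x2 mod 47 = 7^2 - 17 - 14 = 18
y3 = s (x1 - x3) - y1 mod 47 = 7 * (17 - 18) - 5 = 35

P + Q = (18, 35)


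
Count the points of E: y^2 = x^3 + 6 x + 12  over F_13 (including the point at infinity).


For each x in F_13, count y with y^2 = x^3 + 6 x + 12 mod 13:
  x = 0: RHS = 12, y in [5, 8]  -> 2 point(s)
  x = 4: RHS = 9, y in [3, 10]  -> 2 point(s)
  x = 6: RHS = 4, y in [2, 11]  -> 2 point(s)
  x = 8: RHS = 0, y in [0]  -> 1 point(s)
Affine points: 7. Add the point at infinity: total = 8.

#E(F_13) = 8


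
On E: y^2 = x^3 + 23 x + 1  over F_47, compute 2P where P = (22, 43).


Doubling: s = (3 x1^2 + a) / (2 y1)
s = (3*22^2 + 23) / (2*43) mod 47 = 33
x3 = s^2 - 2 x1 mod 47 = 33^2 - 2*22 = 11
y3 = s (x1 - x3) - y1 mod 47 = 33 * (22 - 11) - 43 = 38

2P = (11, 38)


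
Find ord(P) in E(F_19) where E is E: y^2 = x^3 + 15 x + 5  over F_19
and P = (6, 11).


Compute successive multiples of P until we hit O:
  1P = (6, 11)
  2P = (16, 16)
  3P = (2, 10)
  4P = (17, 10)
  5P = (7, 15)
  6P = (3, 1)
  7P = (0, 9)
  8P = (11, 0)
  ... (continuing to 16P)
  16P = O

ord(P) = 16


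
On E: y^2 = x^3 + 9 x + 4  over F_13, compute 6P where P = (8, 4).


k = 6 = 110_2 (binary, LSB first: 011)
Double-and-add from P = (8, 4):
  bit 0 = 0: acc unchanged = O
  bit 1 = 1: acc = O + (0, 2) = (0, 2)
  bit 2 = 1: acc = (0, 2) + (1, 12) = (8, 9)

6P = (8, 9)


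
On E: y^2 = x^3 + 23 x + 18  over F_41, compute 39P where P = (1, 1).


k = 39 = 100111_2 (binary, LSB first: 111001)
Double-and-add from P = (1, 1):
  bit 0 = 1: acc = O + (1, 1) = (1, 1)
  bit 1 = 1: acc = (1, 1) + (3, 14) = (28, 8)
  bit 2 = 1: acc = (28, 8) + (2, 20) = (10, 31)
  bit 3 = 0: acc unchanged = (10, 31)
  bit 4 = 0: acc unchanged = (10, 31)
  bit 5 = 1: acc = (10, 31) + (17, 19) = (32, 36)

39P = (32, 36)


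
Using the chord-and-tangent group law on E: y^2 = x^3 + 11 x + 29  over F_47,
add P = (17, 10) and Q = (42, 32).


P != Q, so use the chord formula.
s = (y2 - y1) / (x2 - x1) = (22) / (25) mod 47 = 46
x3 = s^2 - x1 - x2 mod 47 = 46^2 - 17 - 42 = 36
y3 = s (x1 - x3) - y1 mod 47 = 46 * (17 - 36) - 10 = 9

P + Q = (36, 9)


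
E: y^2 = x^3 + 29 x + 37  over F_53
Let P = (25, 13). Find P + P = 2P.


Doubling: s = (3 x1^2 + a) / (2 y1)
s = (3*25^2 + 29) / (2*13) mod 53 = 8
x3 = s^2 - 2 x1 mod 53 = 8^2 - 2*25 = 14
y3 = s (x1 - x3) - y1 mod 53 = 8 * (25 - 14) - 13 = 22

2P = (14, 22)


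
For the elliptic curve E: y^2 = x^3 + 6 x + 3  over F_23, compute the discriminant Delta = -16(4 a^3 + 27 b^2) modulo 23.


4 a^3 + 27 b^2 = 4*6^3 + 27*3^2 = 864 + 243 = 1107
Delta = -16 * (1107) = -17712
Delta mod 23 = 21

Delta = 21 (mod 23)


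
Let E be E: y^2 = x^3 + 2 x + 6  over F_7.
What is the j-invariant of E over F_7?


Delta = -16(4 a^3 + 27 b^2) mod 7 = 1
-1728 * (4 a)^3 = -1728 * (4*2)^3 mod 7 = 1
j = 1 * 1^(-1) mod 7 = 1

j = 1 (mod 7)


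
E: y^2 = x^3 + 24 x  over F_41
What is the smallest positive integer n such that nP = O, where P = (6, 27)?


Compute successive multiples of P until we hit O:
  1P = (6, 27)
  2P = (37, 2)
  3P = (35, 3)
  4P = (4, 18)
  5P = (0, 0)
  6P = (4, 23)
  7P = (35, 38)
  8P = (37, 39)
  ... (continuing to 10P)
  10P = O

ord(P) = 10


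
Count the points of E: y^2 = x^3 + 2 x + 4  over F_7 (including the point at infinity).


For each x in F_7, count y with y^2 = x^3 + 2 x + 4 mod 7:
  x = 0: RHS = 4, y in [2, 5]  -> 2 point(s)
  x = 1: RHS = 0, y in [0]  -> 1 point(s)
  x = 2: RHS = 2, y in [3, 4]  -> 2 point(s)
  x = 3: RHS = 2, y in [3, 4]  -> 2 point(s)
  x = 6: RHS = 1, y in [1, 6]  -> 2 point(s)
Affine points: 9. Add the point at infinity: total = 10.

#E(F_7) = 10
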